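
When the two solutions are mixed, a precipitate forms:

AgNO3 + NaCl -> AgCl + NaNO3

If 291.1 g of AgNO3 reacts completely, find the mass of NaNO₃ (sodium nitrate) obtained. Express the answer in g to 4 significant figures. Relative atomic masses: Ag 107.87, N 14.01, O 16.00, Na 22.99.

M(AgNO3) = 107.87 + 14.01 + 3(16.00) = 169.88 g/mol.
M(NaNO3) = 22.99 + 14.01 + 3(16.00) = 85.00 g/mol.
n(AgNO3) = 291.10 g / 169.88 g/mol = 1.7136 mol.
From the equation the AgNO3:NaNO3 mole ratio is 1:1, so n(NaNO3) = 1.7136 × 1/1 = 1.7136 mol.
Mass of NaNO3 = 1.7136 mol × 85.00 g/mol = 145.65 g.

145.7 g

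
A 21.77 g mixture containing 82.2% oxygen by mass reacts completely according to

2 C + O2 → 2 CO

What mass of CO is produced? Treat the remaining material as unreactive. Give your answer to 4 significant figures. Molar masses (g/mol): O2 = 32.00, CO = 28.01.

31.33 g

Mass of pure O2 = 21.77 g × 0.822 = 17.895 g.
n(O2) = 17.895 g / 32.00 g/mol = 0.55922 mol.
From the equation the O2:CO mole ratio is 1:2, so n(CO) = 0.55922 × 2/1 = 1.1184 mol.
Mass of CO = 1.1184 mol × 28.01 g/mol = 31.327 g.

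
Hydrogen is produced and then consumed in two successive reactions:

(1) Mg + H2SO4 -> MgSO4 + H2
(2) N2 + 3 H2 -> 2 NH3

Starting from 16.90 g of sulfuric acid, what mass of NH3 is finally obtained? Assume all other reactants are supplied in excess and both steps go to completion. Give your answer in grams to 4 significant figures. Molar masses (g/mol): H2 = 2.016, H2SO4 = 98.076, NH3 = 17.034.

n(H2SO4) = 16.900 / 98.076 = 0.17232 mol.
Step 1 gives a 1:1 ratio of H2SO4 to H2, so n(H2) = 0.17232 mol.
In step 2 the H2:NH3 ratio is 3:2, so n(NH3) = 0.11488 mol.
Mass of NH3 = 0.11488 × 17.034 = 1.9568 g.

1.957 g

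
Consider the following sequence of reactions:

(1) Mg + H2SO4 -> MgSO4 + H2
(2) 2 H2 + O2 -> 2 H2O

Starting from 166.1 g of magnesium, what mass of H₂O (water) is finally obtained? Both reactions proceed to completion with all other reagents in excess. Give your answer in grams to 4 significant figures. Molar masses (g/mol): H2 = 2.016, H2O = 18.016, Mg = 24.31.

n(Mg) = 166.10 / 24.31 = 6.8326 mol.
Step 1 gives a 1:1 ratio of Mg to H2, so n(H2) = 6.8326 mol.
In step 2 the H2:H2O ratio is 2:2, so n(H2O) = 6.8326 mol.
Mass of H2O = 6.8326 × 18.016 = 123.10 g.

123.1 g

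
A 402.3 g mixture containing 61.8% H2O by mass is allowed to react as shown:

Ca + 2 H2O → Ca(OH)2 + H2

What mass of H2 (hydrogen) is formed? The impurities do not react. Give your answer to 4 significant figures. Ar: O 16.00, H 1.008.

Mass of pure H2O = 402.3 g × 0.618 = 248.62 g.
M(H2O) = 2(1.008) + 16.00 = 18.016 g/mol.
M(H2) = 2(1.008) = 2.016 g/mol.
n(H2O) = 248.62 g / 18.016 g/mol = 13.800 mol.
From the equation the H2O:H2 mole ratio is 2:1, so n(H2) = 13.800 × 1/2 = 6.9000 mol.
Mass of H2 = 6.9000 mol × 2.016 g/mol = 13.910 g.

13.91 g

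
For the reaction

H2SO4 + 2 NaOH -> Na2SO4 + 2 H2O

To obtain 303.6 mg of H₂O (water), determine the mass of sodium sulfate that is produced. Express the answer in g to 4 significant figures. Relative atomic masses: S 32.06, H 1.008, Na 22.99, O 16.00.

1.197 g

M(H2O) = 2(1.008) + 16.00 = 18.016 g/mol.
M(Na2SO4) = 2(22.99) + 32.06 + 4(16.00) = 142.04 g/mol.
Convert: 303.6 mg = 0.30360 g.
n(H2O) = 0.30360 g / 18.016 g/mol = 0.016852 mol.
From the equation the H2O:Na2SO4 mole ratio is 2:1, so n(Na2SO4) = 0.016852 × 1/2 = 0.0084258 mol.
Mass of Na2SO4 = 0.0084258 mol × 142.04 g/mol = 1.1968 g.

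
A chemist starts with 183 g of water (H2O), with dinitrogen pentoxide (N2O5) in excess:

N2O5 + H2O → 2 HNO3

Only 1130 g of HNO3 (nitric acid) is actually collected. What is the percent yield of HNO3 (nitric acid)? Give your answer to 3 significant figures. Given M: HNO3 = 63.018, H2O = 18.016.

88.3 %

n(H2O) = 183.0 g / 18.016 g/mol = 10.16 mol.
From the equation the H2O:HNO3 mole ratio is 1:2, so n(HNO3) = 10.16 × 2/1 = 20.32 mol.
Mass of HNO3 = 20.32 mol × 63.018 g/mol = 1280 g.
This is the theoretical yield. Percent yield = 1130 g / 1280 g × 100% = 88.27%.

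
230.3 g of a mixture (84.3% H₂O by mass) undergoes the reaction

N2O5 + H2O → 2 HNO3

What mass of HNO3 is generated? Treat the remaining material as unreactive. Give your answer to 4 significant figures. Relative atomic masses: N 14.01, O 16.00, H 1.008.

1358 g

Mass of pure H2O = 230.3 g × 0.843 = 194.14 g.
M(H2O) = 2(1.008) + 16.00 = 18.016 g/mol.
M(HNO3) = 1.008 + 14.01 + 3(16.00) = 63.018 g/mol.
n(H2O) = 194.14 g / 18.016 g/mol = 10.776 mol.
From the equation the H2O:HNO3 mole ratio is 1:2, so n(HNO3) = 10.776 × 2/1 = 21.552 mol.
Mass of HNO3 = 21.552 mol × 63.018 g/mol = 1358.2 g.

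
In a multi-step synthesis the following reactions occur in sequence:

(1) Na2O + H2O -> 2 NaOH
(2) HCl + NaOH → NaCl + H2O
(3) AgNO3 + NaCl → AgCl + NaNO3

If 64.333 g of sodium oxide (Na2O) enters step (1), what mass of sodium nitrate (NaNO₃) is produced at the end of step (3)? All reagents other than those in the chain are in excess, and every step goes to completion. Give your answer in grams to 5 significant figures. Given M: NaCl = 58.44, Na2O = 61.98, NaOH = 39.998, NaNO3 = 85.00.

n(Na2O) = 64.333 / 61.98 = 1.03796 mol.
Reaction (1): Na2O→NaOH ratio 1:2 ⇒ n(NaOH) = 2.07593 mol.
Reaction (2): NaOH→NaCl ratio 1:1 ⇒ n(NaCl) = 2.07593 mol.
Reaction (3): NaCl→NaNO3 ratio 1:1 ⇒ n(NaNO3) = 2.07593 mol.
Mass of NaNO3 = 2.07593 × 85.00 = 176.454 g.

176.45 g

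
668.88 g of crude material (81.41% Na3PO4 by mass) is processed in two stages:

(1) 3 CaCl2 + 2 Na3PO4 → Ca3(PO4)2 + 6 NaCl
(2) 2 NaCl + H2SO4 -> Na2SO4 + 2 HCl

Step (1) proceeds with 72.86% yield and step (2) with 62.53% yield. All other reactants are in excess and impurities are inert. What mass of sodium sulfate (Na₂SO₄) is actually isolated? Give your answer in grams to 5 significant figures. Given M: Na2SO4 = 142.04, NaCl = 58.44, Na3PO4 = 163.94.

322.42 g

Pure Na3PO4 = 668.88 × 0.8141 = 544.535 g.
n(Na3PO4) = 544.535 / 163.94 = 3.32155 mol.
Step 1 (Na3PO4:NaCl = 2:6): theoretical n(NaCl) = 9.96466 mol; at 72.86% yield, n(NaCl) = 7.26025 mol.
Step 2 (NaCl:Na2SO4 = 2:1): theoretical n(Na2SO4) = 3.63012 mol, so theoretical mass = 3.63012 × 142.04 = 515.623 g.
At 62.53% yield, actual mass of Na2SO4 = 515.623 × 0.6253 = 322.419 g.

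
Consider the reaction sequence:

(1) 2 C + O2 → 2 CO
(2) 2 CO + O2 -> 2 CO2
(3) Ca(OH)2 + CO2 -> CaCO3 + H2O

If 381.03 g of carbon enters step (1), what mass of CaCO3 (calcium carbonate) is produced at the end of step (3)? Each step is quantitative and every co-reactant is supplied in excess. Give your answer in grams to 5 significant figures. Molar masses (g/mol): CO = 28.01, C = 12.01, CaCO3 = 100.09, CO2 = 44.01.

3175.5 g

n(C) = 381.03 / 12.01 = 31.7261 mol.
Reaction (1): C→CO ratio 2:2 ⇒ n(CO) = 31.7261 mol.
Reaction (2): CO→CO2 ratio 2:2 ⇒ n(CO2) = 31.7261 mol.
Reaction (3): CO2→CaCO3 ratio 1:1 ⇒ n(CaCO3) = 31.7261 mol.
Mass of CaCO3 = 31.7261 × 100.09 = 3175.46 g.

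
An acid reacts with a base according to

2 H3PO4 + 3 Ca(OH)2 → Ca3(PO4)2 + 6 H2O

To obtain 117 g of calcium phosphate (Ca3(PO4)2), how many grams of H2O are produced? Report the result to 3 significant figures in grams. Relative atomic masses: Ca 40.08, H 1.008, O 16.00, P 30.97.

40.8 g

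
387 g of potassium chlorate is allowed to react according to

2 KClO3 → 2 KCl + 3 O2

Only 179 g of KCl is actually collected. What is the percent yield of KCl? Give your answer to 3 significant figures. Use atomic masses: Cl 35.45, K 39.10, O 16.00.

M(KClO3) = 39.10 + 35.45 + 3(16.00) = 122.55 g/mol.
M(KCl) = 39.10 + 35.45 = 74.55 g/mol.
n(KClO3) = 387.0 g / 122.55 g/mol = 3.158 mol.
From the equation the KClO3:KCl mole ratio is 2:2, so n(KCl) = 3.158 × 2/2 = 3.158 mol.
Mass of KCl = 3.158 mol × 74.55 g/mol = 235.4 g.
This is the theoretical yield. Percent yield = 179 g / 235.4 g × 100% = 76.03%.

76.0 %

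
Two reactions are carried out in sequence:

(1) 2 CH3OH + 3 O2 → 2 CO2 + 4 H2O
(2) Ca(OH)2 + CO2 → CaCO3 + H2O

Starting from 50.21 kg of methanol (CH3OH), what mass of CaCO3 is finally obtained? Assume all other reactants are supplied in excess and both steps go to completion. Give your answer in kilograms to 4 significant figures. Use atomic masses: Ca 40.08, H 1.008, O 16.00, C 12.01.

156.8 kg

M(CH3OH) = 12.01 + 4(1.008) + 16.00 = 32.042 g/mol.
M(CaCO3) = 40.08 + 12.01 + 3(16.00) = 100.09 g/mol.
50.21 kg = 50210 g.
n(CH3OH) = 50210 / 32.042 = 1567.0 mol.
Step 1 gives a 2:2 ratio of CH3OH to CO2, so n(CO2) = 1567.0 mol.
In step 2 the CO2:CaCO3 ratio is 1:1, so n(CaCO3) = 1567.0 mol.
Mass of CaCO3 = 1567.0 × 100.09 = 156840 g = 156.8 kg.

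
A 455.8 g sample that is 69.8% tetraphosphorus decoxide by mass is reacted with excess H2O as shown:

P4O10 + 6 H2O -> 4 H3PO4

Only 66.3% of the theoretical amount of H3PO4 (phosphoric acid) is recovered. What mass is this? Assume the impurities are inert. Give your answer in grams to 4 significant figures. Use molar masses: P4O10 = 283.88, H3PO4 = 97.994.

291.3 g

Pure P4O10 available = 455.8 g × 0.698 = 318.15 g.
n(P4O10) = 318.15 g / 283.88 g/mol = 1.1207 mol.
From the equation the P4O10:H3PO4 mole ratio is 1:4, so n(H3PO4) = 1.1207 × 4/1 = 4.4829 mol.
Mass of H3PO4 = 4.4829 mol × 97.994 g/mol = 439.29 g.
Actual mass collected = 439.29 g × 0.663 = 291.25 g.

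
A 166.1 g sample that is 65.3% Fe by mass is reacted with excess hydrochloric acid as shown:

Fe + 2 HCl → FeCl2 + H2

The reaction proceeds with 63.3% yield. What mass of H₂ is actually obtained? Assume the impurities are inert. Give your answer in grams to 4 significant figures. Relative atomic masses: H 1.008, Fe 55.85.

Pure Fe available = 166.1 g × 0.653 = 108.46 g.
M(Fe) = 55.85 g/mol.
M(H2) = 2(1.008) = 2.016 g/mol.
n(Fe) = 108.46 g / 55.85 g/mol = 1.9420 mol.
From the equation the Fe:H2 mole ratio is 1:1, so n(H2) = 1.9420 × 1/1 = 1.9420 mol.
Mass of H2 = 1.9420 mol × 2.016 g/mol = 3.9152 g.
Actual mass collected = 3.9152 g × 0.633 = 2.4783 g.

2.478 g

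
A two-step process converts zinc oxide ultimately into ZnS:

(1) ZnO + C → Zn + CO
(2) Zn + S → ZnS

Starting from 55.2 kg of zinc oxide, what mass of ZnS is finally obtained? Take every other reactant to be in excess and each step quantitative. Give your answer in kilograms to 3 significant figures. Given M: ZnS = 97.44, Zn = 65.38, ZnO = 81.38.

66.1 kg

55.2 kg = 55200 g.
n(ZnO) = 55200 / 81.38 = 678.3 mol.
Step 1 gives a 1:1 ratio of ZnO to Zn, so n(Zn) = 678.3 mol.
In step 2 the Zn:ZnS ratio is 1:1, so n(ZnS) = 678.3 mol.
Mass of ZnS = 678.3 × 97.44 = 66090 g = 66.1 kg.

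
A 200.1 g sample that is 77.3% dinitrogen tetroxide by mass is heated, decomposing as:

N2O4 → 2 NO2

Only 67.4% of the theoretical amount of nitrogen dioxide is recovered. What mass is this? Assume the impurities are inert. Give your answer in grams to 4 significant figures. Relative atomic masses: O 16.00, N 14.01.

104.3 g

Pure N2O4 available = 200.1 g × 0.773 = 154.68 g.
M(N2O4) = 2(14.01) + 4(16.00) = 92.02 g/mol.
M(NO2) = 14.01 + 2(16.00) = 46.01 g/mol.
n(N2O4) = 154.68 g / 92.02 g/mol = 1.6809 mol.
From the equation the N2O4:NO2 mole ratio is 1:2, so n(NO2) = 1.6809 × 2/1 = 3.3618 mol.
Mass of NO2 = 3.3618 mol × 46.01 g/mol = 154.68 g.
Actual mass collected = 154.68 g × 0.674 = 104.25 g.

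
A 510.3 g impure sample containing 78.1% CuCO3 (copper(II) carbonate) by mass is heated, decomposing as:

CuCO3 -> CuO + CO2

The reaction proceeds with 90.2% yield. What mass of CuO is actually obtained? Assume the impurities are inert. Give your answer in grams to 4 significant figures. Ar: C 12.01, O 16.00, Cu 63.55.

Pure CuCO3 available = 510.3 g × 0.781 = 398.54 g.
M(CuCO3) = 63.55 + 12.01 + 3(16.00) = 123.56 g/mol.
M(CuO) = 63.55 + 16.00 = 79.55 g/mol.
n(CuCO3) = 398.54 g / 123.56 g/mol = 3.2255 mol.
From the equation the CuCO3:CuO mole ratio is 1:1, so n(CuO) = 3.2255 × 1/1 = 3.2255 mol.
Mass of CuO = 3.2255 mol × 79.55 g/mol = 256.59 g.
Actual mass collected = 256.59 g × 0.902 = 231.44 g.

231.4 g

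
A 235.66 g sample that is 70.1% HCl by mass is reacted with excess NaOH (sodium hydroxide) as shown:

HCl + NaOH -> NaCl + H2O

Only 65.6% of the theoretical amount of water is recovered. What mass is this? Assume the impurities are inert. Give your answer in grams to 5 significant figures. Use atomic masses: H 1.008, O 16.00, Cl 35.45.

53.552 g

Pure HCl available = 235.66 g × 0.701 = 165.198 g.
M(HCl) = 1.008 + 35.45 = 36.458 g/mol.
M(H2O) = 2(1.008) + 16.00 = 18.016 g/mol.
n(HCl) = 165.198 g / 36.458 g/mol = 4.53118 mol.
From the equation the HCl:H2O mole ratio is 1:1, so n(H2O) = 4.53118 × 1/1 = 4.53118 mol.
Mass of H2O = 4.53118 mol × 18.016 g/mol = 81.6337 g.
Actual mass collected = 81.6337 g × 0.656 = 53.5517 g.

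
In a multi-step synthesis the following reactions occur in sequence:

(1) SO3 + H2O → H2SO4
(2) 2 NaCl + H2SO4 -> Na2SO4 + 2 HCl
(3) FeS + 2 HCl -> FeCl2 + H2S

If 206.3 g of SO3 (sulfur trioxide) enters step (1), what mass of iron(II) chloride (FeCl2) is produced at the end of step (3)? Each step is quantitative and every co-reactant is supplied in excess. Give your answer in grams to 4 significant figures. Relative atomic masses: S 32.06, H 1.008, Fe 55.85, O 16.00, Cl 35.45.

326.6 g

M(SO3) = 32.06 + 3(16.00) = 80.06 g/mol.
M(FeCl2) = 55.85 + 2(35.45) = 126.75 g/mol.
n(SO3) = 206.3 / 80.06 = 2.5768 mol.
Reaction (1): SO3→H2SO4 ratio 1:1 ⇒ n(H2SO4) = 2.5768 mol.
Reaction (2): H2SO4→HCl ratio 1:2 ⇒ n(HCl) = 5.1536 mol.
Reaction (3): HCl→FeCl2 ratio 2:1 ⇒ n(FeCl2) = 2.5768 mol.
Mass of FeCl2 = 2.5768 × 126.75 = 326.61 g.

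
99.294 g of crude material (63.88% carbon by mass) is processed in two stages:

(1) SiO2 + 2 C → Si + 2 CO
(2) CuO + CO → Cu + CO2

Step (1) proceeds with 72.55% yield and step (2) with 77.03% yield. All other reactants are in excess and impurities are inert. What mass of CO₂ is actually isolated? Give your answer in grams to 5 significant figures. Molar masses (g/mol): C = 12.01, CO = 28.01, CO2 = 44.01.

129.90 g

Pure C = 99.294 × 0.6388 = 63.4290 g.
n(C) = 63.4290 / 12.01 = 5.28135 mol.
Step 1 (C:CO = 2:2): theoretical n(CO) = 5.28135 mol; at 72.55% yield, n(CO) = 3.83162 mol.
Step 2 (CO:CO2 = 1:1): theoretical n(CO2) = 3.83162 mol, so theoretical mass = 3.83162 × 44.01 = 168.630 g.
At 77.03% yield, actual mass of CO2 = 168.630 × 0.7703 = 129.895 g.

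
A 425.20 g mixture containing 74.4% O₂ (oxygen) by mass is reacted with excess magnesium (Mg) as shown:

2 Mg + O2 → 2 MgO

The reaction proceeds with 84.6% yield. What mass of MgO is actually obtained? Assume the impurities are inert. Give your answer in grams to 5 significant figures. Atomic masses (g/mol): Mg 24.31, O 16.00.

674.26 g

Pure O2 available = 425.20 g × 0.744 = 316.349 g.
M(O2) = 2(16.00) = 32.00 g/mol.
M(MgO) = 24.31 + 16.00 = 40.31 g/mol.
n(O2) = 316.349 g / 32.00 g/mol = 9.88590 mol.
From the equation the O2:MgO mole ratio is 1:2, so n(MgO) = 9.88590 × 2/1 = 19.7718 mol.
Mass of MgO = 19.7718 mol × 40.31 g/mol = 797.001 g.
Actual mass collected = 797.001 g × 0.846 = 674.263 g.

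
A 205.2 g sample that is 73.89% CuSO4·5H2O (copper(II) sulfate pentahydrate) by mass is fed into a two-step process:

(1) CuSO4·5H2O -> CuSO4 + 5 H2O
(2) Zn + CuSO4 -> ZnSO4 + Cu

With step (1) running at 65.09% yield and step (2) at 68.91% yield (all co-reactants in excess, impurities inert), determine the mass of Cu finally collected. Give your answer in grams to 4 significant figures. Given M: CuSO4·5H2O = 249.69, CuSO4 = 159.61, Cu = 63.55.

17.31 g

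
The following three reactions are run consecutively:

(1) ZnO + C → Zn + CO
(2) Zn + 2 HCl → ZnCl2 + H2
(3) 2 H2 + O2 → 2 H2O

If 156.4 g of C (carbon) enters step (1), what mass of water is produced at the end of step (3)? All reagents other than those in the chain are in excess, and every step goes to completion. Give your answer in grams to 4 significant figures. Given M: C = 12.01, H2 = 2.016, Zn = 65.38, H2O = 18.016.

234.6 g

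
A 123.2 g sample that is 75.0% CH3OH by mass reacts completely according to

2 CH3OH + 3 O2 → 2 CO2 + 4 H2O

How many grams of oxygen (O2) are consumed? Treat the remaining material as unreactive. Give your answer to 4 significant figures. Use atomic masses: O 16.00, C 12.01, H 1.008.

Mass of pure CH3OH = 123.2 g × 0.750 = 92.400 g.
M(CH3OH) = 12.01 + 4(1.008) + 16.00 = 32.042 g/mol.
M(O2) = 2(16.00) = 32.00 g/mol.
n(CH3OH) = 92.400 g / 32.042 g/mol = 2.8837 mol.
From the equation the CH3OH:O2 mole ratio is 2:3, so n(O2) = 2.8837 × 3/2 = 4.3256 mol.
Mass of O2 = 4.3256 mol × 32.00 g/mol = 138.42 g.

138.4 g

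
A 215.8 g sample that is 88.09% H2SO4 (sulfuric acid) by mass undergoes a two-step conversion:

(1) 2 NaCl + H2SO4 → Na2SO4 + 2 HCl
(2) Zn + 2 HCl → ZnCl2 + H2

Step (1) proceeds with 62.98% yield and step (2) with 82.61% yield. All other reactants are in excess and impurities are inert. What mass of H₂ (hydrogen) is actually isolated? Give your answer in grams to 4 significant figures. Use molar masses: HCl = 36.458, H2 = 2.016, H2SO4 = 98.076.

Pure H2SO4 = 215.8 × 0.8809 = 190.10 g.
n(H2SO4) = 190.10 / 98.076 = 1.9383 mol.
Step 1 (H2SO4:HCl = 1:2): theoretical n(HCl) = 3.8765 mol; at 62.98% yield, n(HCl) = 2.4415 mol.
Step 2 (HCl:H2 = 2:1): theoretical n(H2) = 1.2207 mol, so theoretical mass = 1.2207 × 2.016 = 2.4610 g.
At 82.61% yield, actual mass of H2 = 2.4610 × 0.8261 = 2.0330 g.

2.033 g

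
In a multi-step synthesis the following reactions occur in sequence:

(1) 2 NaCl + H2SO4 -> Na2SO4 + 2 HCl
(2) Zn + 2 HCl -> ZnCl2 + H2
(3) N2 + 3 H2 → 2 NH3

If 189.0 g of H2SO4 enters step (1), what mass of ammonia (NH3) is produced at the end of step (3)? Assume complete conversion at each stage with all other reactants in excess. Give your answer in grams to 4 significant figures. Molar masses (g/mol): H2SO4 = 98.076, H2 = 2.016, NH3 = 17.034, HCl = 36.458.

n(H2SO4) = 189.0 / 98.076 = 1.9271 mol.
Reaction (1): H2SO4→HCl ratio 1:2 ⇒ n(HCl) = 3.8542 mol.
Reaction (2): HCl→H2 ratio 2:1 ⇒ n(H2) = 1.9271 mol.
Reaction (3): H2→NH3 ratio 3:2 ⇒ n(NH3) = 1.2847 mol.
Mass of NH3 = 1.2847 × 17.034 = 21.884 g.

21.88 g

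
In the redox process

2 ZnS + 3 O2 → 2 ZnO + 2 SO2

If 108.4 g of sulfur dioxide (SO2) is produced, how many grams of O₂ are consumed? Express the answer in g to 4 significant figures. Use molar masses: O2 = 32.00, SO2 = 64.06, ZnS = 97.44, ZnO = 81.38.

n(SO2) = 108.40 g / 64.06 g/mol = 1.6922 mol.
From the equation the SO2:O2 mole ratio is 2:3, so n(O2) = 1.6922 × 3/2 = 2.5382 mol.
Mass of O2 = 2.5382 mol × 32.00 g/mol = 81.224 g.

81.22 g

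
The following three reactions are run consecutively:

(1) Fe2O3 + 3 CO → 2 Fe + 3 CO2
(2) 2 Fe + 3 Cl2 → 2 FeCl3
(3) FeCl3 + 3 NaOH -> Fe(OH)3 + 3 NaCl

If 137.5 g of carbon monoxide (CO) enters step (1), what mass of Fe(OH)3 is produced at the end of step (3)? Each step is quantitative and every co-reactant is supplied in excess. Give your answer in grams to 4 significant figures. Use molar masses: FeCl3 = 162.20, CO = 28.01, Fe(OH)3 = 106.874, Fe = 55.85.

349.8 g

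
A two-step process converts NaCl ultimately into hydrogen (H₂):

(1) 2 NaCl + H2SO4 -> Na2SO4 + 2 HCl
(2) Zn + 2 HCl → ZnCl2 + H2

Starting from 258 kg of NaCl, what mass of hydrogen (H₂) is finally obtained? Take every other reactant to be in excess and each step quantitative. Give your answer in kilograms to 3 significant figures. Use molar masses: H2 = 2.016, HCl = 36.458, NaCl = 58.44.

4.45 kg

258 kg = 258000 g.
n(NaCl) = 258000 / 58.44 = 4415 mol.
Step 1 gives a 2:2 ratio of NaCl to HCl, so n(HCl) = 4415 mol.
In step 2 the HCl:H2 ratio is 2:1, so n(H2) = 2207 mol.
Mass of H2 = 2207 × 2.016 = 4450 g = 4.45 kg.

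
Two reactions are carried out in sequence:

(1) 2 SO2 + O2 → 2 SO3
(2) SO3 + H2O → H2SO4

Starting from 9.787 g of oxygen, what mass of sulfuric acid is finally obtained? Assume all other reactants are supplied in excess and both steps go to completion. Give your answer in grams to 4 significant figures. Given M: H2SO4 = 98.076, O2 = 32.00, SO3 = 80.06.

59.99 g

n(O2) = 9.7870 / 32.00 = 0.30584 mol.
Step 1 gives a 1:2 ratio of O2 to SO3, so n(SO3) = 0.61169 mol.
In step 2 the SO3:H2SO4 ratio is 1:1, so n(H2SO4) = 0.61169 mol.
Mass of H2SO4 = 0.61169 × 98.076 = 59.992 g.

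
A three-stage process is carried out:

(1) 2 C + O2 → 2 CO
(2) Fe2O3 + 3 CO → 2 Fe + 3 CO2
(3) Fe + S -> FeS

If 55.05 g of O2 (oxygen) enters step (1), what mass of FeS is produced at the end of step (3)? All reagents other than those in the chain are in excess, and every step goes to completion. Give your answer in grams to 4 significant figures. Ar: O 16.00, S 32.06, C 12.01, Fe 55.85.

201.6 g

M(O2) = 2(16.00) = 32.00 g/mol.
M(FeS) = 55.85 + 32.06 = 87.91 g/mol.
n(O2) = 55.05 / 32.00 = 1.7203 mol.
Reaction (1): O2→CO ratio 1:2 ⇒ n(CO) = 3.4406 mol.
Reaction (2): CO→Fe ratio 3:2 ⇒ n(Fe) = 2.2937 mol.
Reaction (3): Fe→FeS ratio 1:1 ⇒ n(FeS) = 2.2937 mol.
Mass of FeS = 2.2937 × 87.91 = 201.64 g.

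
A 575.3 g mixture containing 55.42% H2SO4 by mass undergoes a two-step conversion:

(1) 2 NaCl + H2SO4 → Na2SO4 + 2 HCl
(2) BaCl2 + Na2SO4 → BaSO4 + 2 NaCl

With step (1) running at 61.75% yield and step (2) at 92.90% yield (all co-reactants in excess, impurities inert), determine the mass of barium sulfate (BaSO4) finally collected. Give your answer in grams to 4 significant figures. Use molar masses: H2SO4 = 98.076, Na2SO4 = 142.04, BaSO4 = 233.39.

Pure H2SO4 = 575.3 × 0.5542 = 318.83 g.
n(H2SO4) = 318.83 / 98.076 = 3.2509 mol.
Step 1 (H2SO4:Na2SO4 = 1:1): theoretical n(Na2SO4) = 3.2509 mol; at 61.75% yield, n(Na2SO4) = 2.0074 mol.
Step 2 (Na2SO4:BaSO4 = 1:1): theoretical n(BaSO4) = 2.0074 mol, so theoretical mass = 2.0074 × 233.39 = 468.51 g.
At 92.90% yield, actual mass of BaSO4 = 468.51 × 0.9290 = 435.24 g.

435.2 g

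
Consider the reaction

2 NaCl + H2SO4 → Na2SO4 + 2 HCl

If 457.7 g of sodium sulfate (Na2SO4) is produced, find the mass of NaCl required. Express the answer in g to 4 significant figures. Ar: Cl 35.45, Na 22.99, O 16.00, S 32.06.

376.6 g

M(Na2SO4) = 2(22.99) + 32.06 + 4(16.00) = 142.04 g/mol.
M(NaCl) = 22.99 + 35.45 = 58.44 g/mol.
n(Na2SO4) = 457.70 g / 142.04 g/mol = 3.2223 mol.
From the equation the Na2SO4:NaCl mole ratio is 1:2, so n(NaCl) = 3.2223 × 2/1 = 6.4447 mol.
Mass of NaCl = 6.4447 mol × 58.44 g/mol = 376.63 g.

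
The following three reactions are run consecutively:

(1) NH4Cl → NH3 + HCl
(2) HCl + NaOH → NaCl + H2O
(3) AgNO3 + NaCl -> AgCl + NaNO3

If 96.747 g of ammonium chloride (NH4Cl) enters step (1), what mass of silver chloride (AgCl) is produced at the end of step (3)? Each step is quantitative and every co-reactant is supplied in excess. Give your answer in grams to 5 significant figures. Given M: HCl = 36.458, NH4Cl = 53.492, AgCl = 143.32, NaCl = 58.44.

n(NH4Cl) = 96.747 / 53.492 = 1.80863 mol.
Reaction (1): NH4Cl→HCl ratio 1:1 ⇒ n(HCl) = 1.80863 mol.
Reaction (2): HCl→NaCl ratio 1:1 ⇒ n(NaCl) = 1.80863 mol.
Reaction (3): NaCl→AgCl ratio 1:1 ⇒ n(AgCl) = 1.80863 mol.
Mass of AgCl = 1.80863 × 143.32 = 259.212 g.

259.21 g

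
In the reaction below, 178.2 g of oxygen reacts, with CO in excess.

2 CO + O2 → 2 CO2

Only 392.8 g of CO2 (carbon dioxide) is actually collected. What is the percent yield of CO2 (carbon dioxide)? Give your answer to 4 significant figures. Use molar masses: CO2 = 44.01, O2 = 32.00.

n(O2) = 178.20 g / 32.00 g/mol = 5.5687 mol.
From the equation the O2:CO2 mole ratio is 1:2, so n(CO2) = 5.5687 × 2/1 = 11.137 mol.
Mass of CO2 = 11.137 mol × 44.01 g/mol = 490.16 g.
This is the theoretical yield. Percent yield = 392.8 g / 490.16 g × 100% = 80.137%.

80.14 %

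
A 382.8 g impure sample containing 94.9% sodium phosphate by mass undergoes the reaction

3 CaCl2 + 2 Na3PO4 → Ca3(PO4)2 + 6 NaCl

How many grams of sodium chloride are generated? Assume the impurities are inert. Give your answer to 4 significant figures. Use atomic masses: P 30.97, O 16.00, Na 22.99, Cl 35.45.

Mass of pure Na3PO4 = 382.8 g × 0.949 = 363.28 g.
M(Na3PO4) = 3(22.99) + 30.97 + 4(16.00) = 163.94 g/mol.
M(NaCl) = 22.99 + 35.45 = 58.44 g/mol.
n(Na3PO4) = 363.28 g / 163.94 g/mol = 2.2159 mol.
From the equation the Na3PO4:NaCl mole ratio is 2:6, so n(NaCl) = 2.2159 × 6/2 = 6.6477 mol.
Mass of NaCl = 6.6477 mol × 58.44 g/mol = 388.49 g.

388.5 g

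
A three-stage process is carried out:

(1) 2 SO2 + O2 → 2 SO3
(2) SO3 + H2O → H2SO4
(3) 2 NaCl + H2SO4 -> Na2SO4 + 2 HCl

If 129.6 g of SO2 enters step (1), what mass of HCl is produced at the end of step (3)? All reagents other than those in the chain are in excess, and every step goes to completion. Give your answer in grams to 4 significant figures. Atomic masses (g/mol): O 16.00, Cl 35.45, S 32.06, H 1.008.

M(SO2) = 32.06 + 2(16.00) = 64.06 g/mol.
M(HCl) = 1.008 + 35.45 = 36.458 g/mol.
n(SO2) = 129.6 / 64.06 = 2.0231 mol.
Reaction (1): SO2→SO3 ratio 2:2 ⇒ n(SO3) = 2.0231 mol.
Reaction (2): SO3→H2SO4 ratio 1:1 ⇒ n(H2SO4) = 2.0231 mol.
Reaction (3): H2SO4→HCl ratio 1:2 ⇒ n(HCl) = 4.0462 mol.
Mass of HCl = 4.0462 × 36.458 = 147.52 g.

147.5 g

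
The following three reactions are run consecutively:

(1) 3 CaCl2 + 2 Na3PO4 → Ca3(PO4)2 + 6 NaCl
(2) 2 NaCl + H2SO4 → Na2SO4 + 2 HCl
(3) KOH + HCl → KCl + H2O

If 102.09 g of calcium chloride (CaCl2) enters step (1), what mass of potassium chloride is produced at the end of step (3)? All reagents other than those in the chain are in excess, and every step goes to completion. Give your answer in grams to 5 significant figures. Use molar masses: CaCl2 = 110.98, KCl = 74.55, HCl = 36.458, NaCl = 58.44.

n(CaCl2) = 102.09 / 110.98 = 0.919895 mol.
Reaction (1): CaCl2→NaCl ratio 3:6 ⇒ n(NaCl) = 1.83979 mol.
Reaction (2): NaCl→HCl ratio 2:2 ⇒ n(HCl) = 1.83979 mol.
Reaction (3): HCl→KCl ratio 1:1 ⇒ n(KCl) = 1.83979 mol.
Mass of KCl = 1.83979 × 74.55 = 137.156 g.

137.16 g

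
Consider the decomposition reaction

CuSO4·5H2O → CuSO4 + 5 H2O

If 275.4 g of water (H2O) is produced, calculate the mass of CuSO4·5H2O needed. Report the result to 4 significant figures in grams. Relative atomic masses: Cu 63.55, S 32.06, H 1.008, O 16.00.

763.4 g

M(H2O) = 2(1.008) + 16.00 = 18.016 g/mol.
M(CuSO4·5H2O) = 63.55 + 32.06 + 9(16.00) + 10(1.008) = 249.69 g/mol.
n(H2O) = 275.40 g / 18.016 g/mol = 15.286 mol.
From the equation the H2O:CuSO4·5H2O mole ratio is 5:1, so n(CuSO4·5H2O) = 15.286 × 1/5 = 3.0573 mol.
Mass of CuSO4·5H2O = 3.0573 mol × 249.69 g/mol = 763.37 g.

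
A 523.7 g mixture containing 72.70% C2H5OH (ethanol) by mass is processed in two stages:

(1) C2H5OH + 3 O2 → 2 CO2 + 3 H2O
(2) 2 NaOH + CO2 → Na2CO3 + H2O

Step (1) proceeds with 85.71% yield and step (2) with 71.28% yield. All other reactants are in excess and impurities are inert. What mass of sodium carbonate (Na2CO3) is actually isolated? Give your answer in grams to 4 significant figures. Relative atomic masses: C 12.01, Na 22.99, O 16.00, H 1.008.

Pure C2H5OH = 523.7 × 0.7270 = 380.73 g.
M(C2H5OH) = 2(12.01) + 6(1.008) + 16.00 = 46.068 g/mol.
M(Na2CO3) = 2(22.99) + 12.01 + 3(16.00) = 105.99 g/mol.
n(C2H5OH) = 380.73 / 46.068 = 8.2645 mol.
Step 1 (C2H5OH:CO2 = 1:2): theoretical n(CO2) = 16.529 mol; at 85.71% yield, n(CO2) = 14.167 mol.
Step 2 (CO2:Na2CO3 = 1:1): theoretical n(Na2CO3) = 14.167 mol, so theoretical mass = 14.167 × 105.99 = 1501.6 g.
At 71.28% yield, actual mass of Na2CO3 = 1501.6 × 0.7128 = 1070.3 g.

1070 g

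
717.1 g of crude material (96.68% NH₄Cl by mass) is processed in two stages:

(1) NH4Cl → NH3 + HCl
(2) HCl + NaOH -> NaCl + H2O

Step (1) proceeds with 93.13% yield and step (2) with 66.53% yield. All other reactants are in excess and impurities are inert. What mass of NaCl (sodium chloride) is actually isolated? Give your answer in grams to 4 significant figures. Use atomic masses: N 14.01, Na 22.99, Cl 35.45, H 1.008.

Pure NH4Cl = 717.1 × 0.9668 = 693.29 g.
M(NH4Cl) = 14.01 + 4(1.008) + 35.45 = 53.492 g/mol.
M(NaCl) = 22.99 + 35.45 = 58.44 g/mol.
n(NH4Cl) = 693.29 / 53.492 = 12.961 mol.
Step 1 (NH4Cl:HCl = 1:1): theoretical n(HCl) = 12.961 mol; at 93.13% yield, n(HCl) = 12.070 mol.
Step 2 (HCl:NaCl = 1:1): theoretical n(NaCl) = 12.070 mol, so theoretical mass = 12.070 × 58.44 = 705.39 g.
At 66.53% yield, actual mass of NaCl = 705.39 × 0.6653 = 469.29 g.

469.3 g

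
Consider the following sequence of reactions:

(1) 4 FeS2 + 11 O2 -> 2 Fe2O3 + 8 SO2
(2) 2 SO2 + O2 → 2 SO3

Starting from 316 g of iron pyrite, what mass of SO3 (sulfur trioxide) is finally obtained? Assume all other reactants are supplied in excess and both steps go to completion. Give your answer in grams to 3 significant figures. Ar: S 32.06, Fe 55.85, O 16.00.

M(FeS2) = 55.85 + 2(32.06) = 119.97 g/mol.
M(SO3) = 32.06 + 3(16.00) = 80.06 g/mol.
n(FeS2) = 316.0 / 119.97 = 2.634 mol.
Step 1 gives a 4:8 ratio of FeS2 to SO2, so n(SO2) = 5.268 mol.
In step 2 the SO2:SO3 ratio is 2:2, so n(SO3) = 5.268 mol.
Mass of SO3 = 5.268 × 80.06 = 421.8 g.

422 g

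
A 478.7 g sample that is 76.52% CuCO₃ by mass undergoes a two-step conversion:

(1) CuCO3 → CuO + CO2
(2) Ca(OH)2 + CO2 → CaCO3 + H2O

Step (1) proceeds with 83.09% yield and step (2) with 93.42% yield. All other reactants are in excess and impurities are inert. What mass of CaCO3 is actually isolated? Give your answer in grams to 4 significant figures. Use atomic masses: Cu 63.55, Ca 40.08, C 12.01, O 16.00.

230.3 g

Pure CuCO3 = 478.7 × 0.7652 = 366.30 g.
M(CuCO3) = 63.55 + 12.01 + 3(16.00) = 123.56 g/mol.
M(CaCO3) = 40.08 + 12.01 + 3(16.00) = 100.09 g/mol.
n(CuCO3) = 366.30 / 123.56 = 2.9646 mol.
Step 1 (CuCO3:CO2 = 1:1): theoretical n(CO2) = 2.9646 mol; at 83.09% yield, n(CO2) = 2.4633 mol.
Step 2 (CO2:CaCO3 = 1:1): theoretical n(CaCO3) = 2.4633 mol, so theoretical mass = 2.4633 × 100.09 = 246.55 g.
At 93.42% yield, actual mass of CaCO3 = 246.55 × 0.9342 = 230.32 g.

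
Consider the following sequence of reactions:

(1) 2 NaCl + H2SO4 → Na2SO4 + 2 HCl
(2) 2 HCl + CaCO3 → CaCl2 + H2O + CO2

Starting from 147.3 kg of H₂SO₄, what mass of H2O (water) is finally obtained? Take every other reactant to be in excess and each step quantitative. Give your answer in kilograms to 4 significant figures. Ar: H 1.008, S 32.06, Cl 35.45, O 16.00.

27.06 kg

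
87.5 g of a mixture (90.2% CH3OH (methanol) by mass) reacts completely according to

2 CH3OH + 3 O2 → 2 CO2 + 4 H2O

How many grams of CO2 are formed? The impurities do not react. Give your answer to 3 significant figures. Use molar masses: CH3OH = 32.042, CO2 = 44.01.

Mass of pure CH3OH = 87.5 g × 0.902 = 78.92 g.
n(CH3OH) = 78.92 g / 32.042 g/mol = 2.463 mol.
From the equation the CH3OH:CO2 mole ratio is 2:2, so n(CO2) = 2.463 × 2/2 = 2.463 mol.
Mass of CO2 = 2.463 mol × 44.01 g/mol = 108.4 g.

108 g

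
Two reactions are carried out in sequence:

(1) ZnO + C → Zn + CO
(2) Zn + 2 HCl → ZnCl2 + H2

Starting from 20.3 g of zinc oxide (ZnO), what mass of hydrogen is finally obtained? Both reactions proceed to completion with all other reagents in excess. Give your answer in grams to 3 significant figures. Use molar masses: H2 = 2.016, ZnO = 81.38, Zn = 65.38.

0.503 g

n(ZnO) = 20.30 / 81.38 = 0.2494 mol.
Step 1 gives a 1:1 ratio of ZnO to Zn, so n(Zn) = 0.2494 mol.
In step 2 the Zn:H2 ratio is 1:1, so n(H2) = 0.2494 mol.
Mass of H2 = 0.2494 × 2.016 = 0.5029 g.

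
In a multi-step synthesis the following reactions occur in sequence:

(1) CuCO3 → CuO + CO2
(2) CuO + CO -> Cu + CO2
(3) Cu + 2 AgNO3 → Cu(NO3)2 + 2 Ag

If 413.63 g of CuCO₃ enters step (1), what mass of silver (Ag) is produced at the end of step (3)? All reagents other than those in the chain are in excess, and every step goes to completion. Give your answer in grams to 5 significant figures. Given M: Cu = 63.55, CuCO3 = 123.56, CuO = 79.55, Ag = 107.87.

n(CuCO3) = 413.63 / 123.56 = 3.34760 mol.
Reaction (1): CuCO3→CuO ratio 1:1 ⇒ n(CuO) = 3.34760 mol.
Reaction (2): CuO→Cu ratio 1:1 ⇒ n(Cu) = 3.34760 mol.
Reaction (3): Cu→Ag ratio 1:2 ⇒ n(Ag) = 6.69521 mol.
Mass of Ag = 6.69521 × 107.87 = 722.212 g.

722.21 g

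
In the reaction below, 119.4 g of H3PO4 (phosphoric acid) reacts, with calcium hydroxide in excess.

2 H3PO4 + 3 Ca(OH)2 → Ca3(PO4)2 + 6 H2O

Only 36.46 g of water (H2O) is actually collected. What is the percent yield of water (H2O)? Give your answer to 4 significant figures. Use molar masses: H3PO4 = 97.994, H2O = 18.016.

55.36 %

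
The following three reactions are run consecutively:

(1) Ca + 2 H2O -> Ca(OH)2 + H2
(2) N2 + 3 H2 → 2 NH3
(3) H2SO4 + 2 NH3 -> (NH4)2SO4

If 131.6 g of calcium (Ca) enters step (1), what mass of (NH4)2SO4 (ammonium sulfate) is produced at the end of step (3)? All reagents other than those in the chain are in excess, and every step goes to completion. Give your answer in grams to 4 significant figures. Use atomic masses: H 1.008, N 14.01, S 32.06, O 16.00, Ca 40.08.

144.6 g

M(Ca) = 40.08 g/mol.
M((NH4)2SO4) = 2(14.01) + 8(1.008) + 32.06 + 4(16.00) = 132.144 g/mol.
n(Ca) = 131.6 / 40.08 = 3.2834 mol.
Reaction (1): Ca→H2 ratio 1:1 ⇒ n(H2) = 3.2834 mol.
Reaction (2): H2→NH3 ratio 3:2 ⇒ n(NH3) = 2.1890 mol.
Reaction (3): NH3→(NH4)2SO4 ratio 2:1 ⇒ n((NH4)2SO4) = 1.0945 mol.
Mass of (NH4)2SO4 = 1.0945 × 132.144 = 144.63 g.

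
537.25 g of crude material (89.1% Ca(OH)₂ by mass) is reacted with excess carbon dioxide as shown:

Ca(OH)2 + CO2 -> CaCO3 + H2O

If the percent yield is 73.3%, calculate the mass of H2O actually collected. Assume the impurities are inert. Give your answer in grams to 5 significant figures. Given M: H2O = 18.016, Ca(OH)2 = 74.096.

85.314 g

Pure Ca(OH)2 available = 537.25 g × 0.891 = 478.690 g.
n(Ca(OH)2) = 478.690 g / 74.096 g/mol = 6.46040 mol.
From the equation the Ca(OH)2:H2O mole ratio is 1:1, so n(H2O) = 6.46040 × 1/1 = 6.46040 mol.
Mass of H2O = 6.46040 mol × 18.016 g/mol = 116.391 g.
Actual mass collected = 116.391 g × 0.733 = 85.3143 g.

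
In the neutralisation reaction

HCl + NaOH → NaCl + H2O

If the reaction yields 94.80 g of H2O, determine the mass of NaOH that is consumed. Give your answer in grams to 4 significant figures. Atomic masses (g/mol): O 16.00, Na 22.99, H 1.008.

M(H2O) = 2(1.008) + 16.00 = 18.016 g/mol.
M(NaOH) = 22.99 + 16.00 + 1.008 = 39.998 g/mol.
n(H2O) = 94.800 g / 18.016 g/mol = 5.2620 mol.
From the equation the H2O:NaOH mole ratio is 1:1, so n(NaOH) = 5.2620 × 1/1 = 5.2620 mol.
Mass of NaOH = 5.2620 mol × 39.998 g/mol = 210.47 g.

210.5 g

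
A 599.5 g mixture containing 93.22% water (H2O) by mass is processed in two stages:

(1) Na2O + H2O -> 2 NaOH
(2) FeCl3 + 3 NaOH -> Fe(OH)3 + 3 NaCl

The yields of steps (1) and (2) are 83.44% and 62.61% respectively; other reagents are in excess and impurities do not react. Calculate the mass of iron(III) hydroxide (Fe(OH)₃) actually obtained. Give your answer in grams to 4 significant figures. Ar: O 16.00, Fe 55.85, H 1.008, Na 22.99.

1155 g

Pure H2O = 599.5 × 0.9322 = 558.85 g.
M(H2O) = 2(1.008) + 16.00 = 18.016 g/mol.
M(Fe(OH)3) = 55.85 + 3(16.00) + 3(1.008) = 106.874 g/mol.
n(H2O) = 558.85 / 18.016 = 31.020 mol.
Step 1 (H2O:NaOH = 1:2): theoretical n(NaOH) = 62.040 mol; at 83.44% yield, n(NaOH) = 51.766 mol.
Step 2 (NaOH:Fe(OH)3 = 3:1): theoretical n(Fe(OH)3) = 17.255 mol, so theoretical mass = 17.255 × 106.874 = 1844.1 g.
At 62.61% yield, actual mass of Fe(OH)3 = 1844.1 × 0.6261 = 1154.6 g.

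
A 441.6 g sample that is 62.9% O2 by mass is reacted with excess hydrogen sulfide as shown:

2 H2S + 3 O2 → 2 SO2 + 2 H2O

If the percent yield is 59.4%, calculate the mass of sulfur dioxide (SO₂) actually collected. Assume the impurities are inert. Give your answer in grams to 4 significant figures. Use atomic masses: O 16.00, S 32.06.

220.2 g

Pure O2 available = 441.6 g × 0.629 = 277.77 g.
M(O2) = 2(16.00) = 32.00 g/mol.
M(SO2) = 32.06 + 2(16.00) = 64.06 g/mol.
n(O2) = 277.77 g / 32.00 g/mol = 8.6802 mol.
From the equation the O2:SO2 mole ratio is 3:2, so n(SO2) = 8.6802 × 2/3 = 5.7868 mol.
Mass of SO2 = 5.7868 mol × 64.06 g/mol = 370.70 g.
Actual mass collected = 370.70 g × 0.594 = 220.20 g.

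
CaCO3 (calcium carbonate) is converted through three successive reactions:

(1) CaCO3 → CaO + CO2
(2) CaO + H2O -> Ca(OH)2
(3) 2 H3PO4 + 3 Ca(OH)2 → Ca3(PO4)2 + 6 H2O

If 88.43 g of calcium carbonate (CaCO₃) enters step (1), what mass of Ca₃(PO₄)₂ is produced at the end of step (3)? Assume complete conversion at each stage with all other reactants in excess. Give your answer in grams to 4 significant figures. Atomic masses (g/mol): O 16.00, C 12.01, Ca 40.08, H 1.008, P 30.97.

91.35 g

M(CaCO3) = 40.08 + 12.01 + 3(16.00) = 100.09 g/mol.
M(Ca3(PO4)2) = 3(40.08) + 2(30.97) + 8(16.00) = 310.18 g/mol.
n(CaCO3) = 88.43 / 100.09 = 0.88350 mol.
Reaction (1): CaCO3→CaO ratio 1:1 ⇒ n(CaO) = 0.88350 mol.
Reaction (2): CaO→Ca(OH)2 ratio 1:1 ⇒ n(Ca(OH)2) = 0.88350 mol.
Reaction (3): Ca(OH)2→Ca3(PO4)2 ratio 3:1 ⇒ n(Ca3(PO4)2) = 0.29450 mol.
Mass of Ca3(PO4)2 = 0.29450 × 310.18 = 91.349 g.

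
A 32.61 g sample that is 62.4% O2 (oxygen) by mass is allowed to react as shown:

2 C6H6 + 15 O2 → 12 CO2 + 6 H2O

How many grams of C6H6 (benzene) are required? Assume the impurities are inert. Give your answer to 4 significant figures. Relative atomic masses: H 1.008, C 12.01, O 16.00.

6.622 g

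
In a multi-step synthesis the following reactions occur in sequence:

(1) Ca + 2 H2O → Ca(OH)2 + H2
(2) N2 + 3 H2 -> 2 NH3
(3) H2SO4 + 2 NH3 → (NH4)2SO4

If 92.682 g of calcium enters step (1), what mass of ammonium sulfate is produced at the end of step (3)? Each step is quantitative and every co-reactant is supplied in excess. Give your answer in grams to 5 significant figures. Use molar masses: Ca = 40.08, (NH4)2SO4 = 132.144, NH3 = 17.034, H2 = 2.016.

101.86 g

n(Ca) = 92.682 / 40.08 = 2.31243 mol.
Reaction (1): Ca→H2 ratio 1:1 ⇒ n(H2) = 2.31243 mol.
Reaction (2): H2→NH3 ratio 3:2 ⇒ n(NH3) = 1.54162 mol.
Reaction (3): NH3→(NH4)2SO4 ratio 2:1 ⇒ n((NH4)2SO4) = 0.770808 mol.
Mass of (NH4)2SO4 = 0.770808 × 132.144 = 101.858 g.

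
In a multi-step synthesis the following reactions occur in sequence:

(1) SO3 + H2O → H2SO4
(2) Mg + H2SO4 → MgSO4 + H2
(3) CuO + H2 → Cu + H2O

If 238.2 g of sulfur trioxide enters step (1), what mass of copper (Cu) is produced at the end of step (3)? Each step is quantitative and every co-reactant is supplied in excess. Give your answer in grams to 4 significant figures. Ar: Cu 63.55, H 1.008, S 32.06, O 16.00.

189.1 g

M(SO3) = 32.06 + 3(16.00) = 80.06 g/mol.
M(Cu) = 63.55 g/mol.
n(SO3) = 238.2 / 80.06 = 2.9753 mol.
Reaction (1): SO3→H2SO4 ratio 1:1 ⇒ n(H2SO4) = 2.9753 mol.
Reaction (2): H2SO4→H2 ratio 1:1 ⇒ n(H2) = 2.9753 mol.
Reaction (3): H2→Cu ratio 1:1 ⇒ n(Cu) = 2.9753 mol.
Mass of Cu = 2.9753 × 63.55 = 189.08 g.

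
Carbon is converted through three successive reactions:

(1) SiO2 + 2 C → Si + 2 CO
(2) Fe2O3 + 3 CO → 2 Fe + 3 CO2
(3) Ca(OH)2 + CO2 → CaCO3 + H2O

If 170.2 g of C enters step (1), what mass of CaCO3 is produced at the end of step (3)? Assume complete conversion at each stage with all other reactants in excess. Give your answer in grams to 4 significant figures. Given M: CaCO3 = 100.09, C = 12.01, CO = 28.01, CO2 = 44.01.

1418 g

n(C) = 170.2 / 12.01 = 14.172 mol.
Reaction (1): C→CO ratio 2:2 ⇒ n(CO) = 14.172 mol.
Reaction (2): CO→CO2 ratio 3:3 ⇒ n(CO2) = 14.172 mol.
Reaction (3): CO2→CaCO3 ratio 1:1 ⇒ n(CaCO3) = 14.172 mol.
Mass of CaCO3 = 14.172 × 100.09 = 1418.4 g.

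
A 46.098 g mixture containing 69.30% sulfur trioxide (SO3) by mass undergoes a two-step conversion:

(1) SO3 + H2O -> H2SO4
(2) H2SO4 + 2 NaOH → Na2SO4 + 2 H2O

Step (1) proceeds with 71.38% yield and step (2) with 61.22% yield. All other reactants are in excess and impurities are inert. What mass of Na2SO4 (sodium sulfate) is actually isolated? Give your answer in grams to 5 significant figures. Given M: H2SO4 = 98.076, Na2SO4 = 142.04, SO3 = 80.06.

24.767 g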